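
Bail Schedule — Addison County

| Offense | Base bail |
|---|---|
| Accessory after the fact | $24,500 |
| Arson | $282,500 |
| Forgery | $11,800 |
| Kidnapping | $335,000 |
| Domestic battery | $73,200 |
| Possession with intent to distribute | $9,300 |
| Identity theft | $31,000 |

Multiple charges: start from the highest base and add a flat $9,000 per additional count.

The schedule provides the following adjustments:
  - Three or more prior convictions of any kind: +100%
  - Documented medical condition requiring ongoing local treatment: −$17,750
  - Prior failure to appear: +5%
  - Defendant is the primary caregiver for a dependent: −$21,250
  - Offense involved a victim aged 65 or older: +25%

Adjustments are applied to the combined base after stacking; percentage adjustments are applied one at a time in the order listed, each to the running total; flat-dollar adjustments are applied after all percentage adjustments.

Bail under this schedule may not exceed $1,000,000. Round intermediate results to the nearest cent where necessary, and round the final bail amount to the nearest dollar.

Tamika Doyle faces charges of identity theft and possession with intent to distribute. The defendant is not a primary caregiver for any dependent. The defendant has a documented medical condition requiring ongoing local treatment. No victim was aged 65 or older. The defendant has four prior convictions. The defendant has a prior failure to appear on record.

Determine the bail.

$66,250

Base amounts from the schedule: identity theft $31,000; possession with intent to distribute $9,300.
Stacking rule: highest base plus $9,000 per additional charge. Highest is identity theft at $31,000; 1 additional charge → +$9,000. Combined base = $40,000.
Three or more prior convictions of any kind (+100%): $40,000 × 2 = $80,000.
Prior failure to appear (+5%): $80,000 × 1.05 = $84,000.
Documented medical condition requiring ongoing local treatment (−$17,750 flat): $84,000 − $17,750 = $66,250.
$66,250 is within the $1,000,000 maximum.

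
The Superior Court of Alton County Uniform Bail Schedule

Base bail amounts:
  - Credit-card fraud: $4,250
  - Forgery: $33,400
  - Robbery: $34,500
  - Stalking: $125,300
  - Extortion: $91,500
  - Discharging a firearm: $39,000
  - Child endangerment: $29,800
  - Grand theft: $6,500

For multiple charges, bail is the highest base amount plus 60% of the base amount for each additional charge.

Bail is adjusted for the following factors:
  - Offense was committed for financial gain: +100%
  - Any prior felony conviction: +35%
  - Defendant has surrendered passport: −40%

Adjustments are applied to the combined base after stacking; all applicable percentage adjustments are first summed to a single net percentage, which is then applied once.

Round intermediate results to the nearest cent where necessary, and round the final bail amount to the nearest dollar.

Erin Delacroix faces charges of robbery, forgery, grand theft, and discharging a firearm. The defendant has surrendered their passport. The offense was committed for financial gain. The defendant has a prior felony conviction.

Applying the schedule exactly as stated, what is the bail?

Base amounts from the schedule: robbery $34,500; forgery $33,400; grand theft $6,500; discharging a firearm $39,000.
Stacking rule: highest base plus 60% of each additional charge. Highest is discharging a firearm at $39,000. Additional: $34,500 × 60% = $20,700; $33,400 × 60% = $20,040; $6,500 × 60% = $3,900. Combined base = $39,000 + $44,640 = $83,640.
Net percentage adjustment: +100% +35% −40% = +95%. $83,640 × 1.95 = $163,098.

$163,098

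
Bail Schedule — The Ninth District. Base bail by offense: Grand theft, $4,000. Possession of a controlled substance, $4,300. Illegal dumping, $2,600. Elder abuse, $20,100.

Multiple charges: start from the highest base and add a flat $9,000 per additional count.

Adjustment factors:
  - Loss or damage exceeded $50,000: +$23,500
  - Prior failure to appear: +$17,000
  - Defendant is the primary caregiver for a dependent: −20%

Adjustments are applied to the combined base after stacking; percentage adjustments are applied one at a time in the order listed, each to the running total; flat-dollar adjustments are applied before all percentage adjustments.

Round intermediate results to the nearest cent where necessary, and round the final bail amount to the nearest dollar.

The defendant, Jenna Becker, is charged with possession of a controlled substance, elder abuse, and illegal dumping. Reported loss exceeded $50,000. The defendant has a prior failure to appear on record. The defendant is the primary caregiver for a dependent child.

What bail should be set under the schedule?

$62,880

Base amounts from the schedule: possession of a controlled substance $4,300; elder abuse $20,100; illegal dumping $2,600.
Stacking rule: highest base plus $9,000 per additional charge. Highest is elder abuse at $20,100; 2 additional charges → +$18,000. Combined base = $38,100.
Loss or damage exceeded $50,000 (+$23,500 flat): $38,100 + $23,500 = $61,600.
Prior failure to appear (+$17,000 flat): $61,600 + $17,000 = $78,600.
Defendant is the primary caregiver for a dependent (−20%): $78,600 × 0.8 = $62,880.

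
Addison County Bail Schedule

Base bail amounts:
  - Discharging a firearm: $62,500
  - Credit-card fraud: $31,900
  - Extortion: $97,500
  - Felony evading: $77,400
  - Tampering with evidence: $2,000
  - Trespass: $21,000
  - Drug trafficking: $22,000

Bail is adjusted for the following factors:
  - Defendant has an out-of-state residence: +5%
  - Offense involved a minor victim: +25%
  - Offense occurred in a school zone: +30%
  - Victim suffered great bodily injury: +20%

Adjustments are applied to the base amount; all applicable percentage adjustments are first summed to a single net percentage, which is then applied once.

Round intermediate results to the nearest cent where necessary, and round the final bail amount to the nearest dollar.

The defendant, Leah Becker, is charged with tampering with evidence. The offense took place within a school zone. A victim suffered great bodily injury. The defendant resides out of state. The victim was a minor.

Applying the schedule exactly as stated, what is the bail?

$3,600

Base amounts from the schedule: tampering with evidence $2,000.
Single charge. Combined base = $2,000.
Net percentage adjustment: +5% +25% +30% +20% = +80%. $2,000 × 1.8 = $3,600.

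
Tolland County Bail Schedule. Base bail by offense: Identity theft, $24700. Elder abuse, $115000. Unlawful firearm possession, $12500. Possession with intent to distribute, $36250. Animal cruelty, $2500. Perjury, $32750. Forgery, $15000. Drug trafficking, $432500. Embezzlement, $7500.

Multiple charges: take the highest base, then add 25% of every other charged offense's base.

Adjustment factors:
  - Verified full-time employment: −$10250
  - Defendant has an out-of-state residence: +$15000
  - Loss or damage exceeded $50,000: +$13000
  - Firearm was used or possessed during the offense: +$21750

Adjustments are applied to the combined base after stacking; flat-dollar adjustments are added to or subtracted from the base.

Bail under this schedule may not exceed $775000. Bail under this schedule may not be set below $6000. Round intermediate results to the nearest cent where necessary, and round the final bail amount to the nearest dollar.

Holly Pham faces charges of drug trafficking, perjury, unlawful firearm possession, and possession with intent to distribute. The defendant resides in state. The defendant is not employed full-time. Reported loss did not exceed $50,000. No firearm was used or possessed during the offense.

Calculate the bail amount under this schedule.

Base amounts from the schedule: drug trafficking $432500; perjury $32750; unlawful firearm possession $12500; possession with intent to distribute $36250.
Stacking rule: highest base plus 25% of each additional charge. Highest is drug trafficking at $432500. Additional: $32750 × 25% = $8187.50; $12500 × 25% = $3125; $36250 × 25% = $9062.50. Combined base = $432500 + $20375 = $452875.
No adjustment factors apply to this defendant.
$452875 is within the $775000 maximum.
$452875 is at or above the $6000 minimum.

$452875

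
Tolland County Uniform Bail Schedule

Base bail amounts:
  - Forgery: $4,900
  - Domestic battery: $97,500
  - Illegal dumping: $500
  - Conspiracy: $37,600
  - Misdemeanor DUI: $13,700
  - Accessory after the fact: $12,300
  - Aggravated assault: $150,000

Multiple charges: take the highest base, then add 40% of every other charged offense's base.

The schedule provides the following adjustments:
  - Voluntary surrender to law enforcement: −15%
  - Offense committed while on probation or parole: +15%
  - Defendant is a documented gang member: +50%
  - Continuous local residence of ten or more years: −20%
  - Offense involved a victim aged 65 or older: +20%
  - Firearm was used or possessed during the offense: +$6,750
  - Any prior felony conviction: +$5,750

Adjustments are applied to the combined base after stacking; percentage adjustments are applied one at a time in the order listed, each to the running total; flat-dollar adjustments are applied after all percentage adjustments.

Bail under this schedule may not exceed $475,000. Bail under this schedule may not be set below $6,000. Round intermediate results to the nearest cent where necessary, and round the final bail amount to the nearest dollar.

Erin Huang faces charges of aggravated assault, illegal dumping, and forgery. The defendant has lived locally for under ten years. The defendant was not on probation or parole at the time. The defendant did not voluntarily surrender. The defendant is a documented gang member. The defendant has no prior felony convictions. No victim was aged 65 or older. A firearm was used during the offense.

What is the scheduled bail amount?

$234,990

Base amounts from the schedule: aggravated assault $150,000; illegal dumping $500; forgery $4,900.
Stacking rule: highest base plus 40% of each additional charge. Highest is aggravated assault at $150,000. Additional: $500 × 40% = $200; $4,900 × 40% = $1,960. Combined base = $150,000 + $2,160 = $152,160.
Defendant is a documented gang member (+50%): $152,160 × 1.5 = $228,240.
Firearm was used or possessed during the offense (+$6,750 flat): $228,240 + $6,750 = $234,990.
$234,990 is within the $475,000 maximum.
$234,990 is at or above the $6,000 minimum.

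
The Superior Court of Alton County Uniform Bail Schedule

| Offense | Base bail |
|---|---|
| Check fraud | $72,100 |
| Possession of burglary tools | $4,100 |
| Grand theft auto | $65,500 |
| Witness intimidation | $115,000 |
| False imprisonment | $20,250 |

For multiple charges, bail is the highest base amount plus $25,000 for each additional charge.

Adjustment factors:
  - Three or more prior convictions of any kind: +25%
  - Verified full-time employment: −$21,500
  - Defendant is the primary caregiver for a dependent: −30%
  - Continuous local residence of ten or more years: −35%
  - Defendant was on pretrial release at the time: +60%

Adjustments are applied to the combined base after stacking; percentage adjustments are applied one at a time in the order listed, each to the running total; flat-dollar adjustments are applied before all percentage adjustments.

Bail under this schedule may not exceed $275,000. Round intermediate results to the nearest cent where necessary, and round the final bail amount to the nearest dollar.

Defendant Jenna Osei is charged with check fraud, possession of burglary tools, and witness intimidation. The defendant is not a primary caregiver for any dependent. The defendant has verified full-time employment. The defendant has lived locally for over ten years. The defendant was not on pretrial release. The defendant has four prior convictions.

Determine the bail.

$116,594

Base amounts from the schedule: check fraud $72,100; possession of burglary tools $4,100; witness intimidation $115,000.
Stacking rule: highest base plus $25,000 per additional charge. Highest is witness intimidation at $115,000; 2 additional charges → +$50,000. Combined base = $165,000.
Verified full-time employment (−$21,500 flat): $165,000 − $21,500 = $143,500.
Three or more prior convictions of any kind (+25%): $143,500 × 1.25 = $179,375.
Continuous local residence of ten or more years (−35%): $179,375 × 0.65 = $116,593.75.
$116,593.75 is within the $275,000 maximum.
Rounded to the nearest dollar: $116,594.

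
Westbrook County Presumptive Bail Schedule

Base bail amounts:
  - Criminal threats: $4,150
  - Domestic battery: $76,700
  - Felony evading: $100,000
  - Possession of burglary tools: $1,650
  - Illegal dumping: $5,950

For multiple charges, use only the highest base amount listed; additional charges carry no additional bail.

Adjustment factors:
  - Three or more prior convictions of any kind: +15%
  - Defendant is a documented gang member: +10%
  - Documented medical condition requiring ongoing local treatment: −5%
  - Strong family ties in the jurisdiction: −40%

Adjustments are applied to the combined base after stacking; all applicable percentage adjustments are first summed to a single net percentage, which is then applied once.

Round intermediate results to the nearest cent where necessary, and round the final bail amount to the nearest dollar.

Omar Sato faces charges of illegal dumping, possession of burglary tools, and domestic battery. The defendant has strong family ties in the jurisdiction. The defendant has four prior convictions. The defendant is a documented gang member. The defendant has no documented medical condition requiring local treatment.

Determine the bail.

$65,195

Base amounts from the schedule: illegal dumping $5,950; possession of burglary tools $1,650; domestic battery $76,700.
Stacking rule: use the highest base only. Highest is domestic battery at $76,700. Combined base = $76,700.
Net percentage adjustment: +15% +10% −40% = −15%. $76,700 × 0.85 = $65,195.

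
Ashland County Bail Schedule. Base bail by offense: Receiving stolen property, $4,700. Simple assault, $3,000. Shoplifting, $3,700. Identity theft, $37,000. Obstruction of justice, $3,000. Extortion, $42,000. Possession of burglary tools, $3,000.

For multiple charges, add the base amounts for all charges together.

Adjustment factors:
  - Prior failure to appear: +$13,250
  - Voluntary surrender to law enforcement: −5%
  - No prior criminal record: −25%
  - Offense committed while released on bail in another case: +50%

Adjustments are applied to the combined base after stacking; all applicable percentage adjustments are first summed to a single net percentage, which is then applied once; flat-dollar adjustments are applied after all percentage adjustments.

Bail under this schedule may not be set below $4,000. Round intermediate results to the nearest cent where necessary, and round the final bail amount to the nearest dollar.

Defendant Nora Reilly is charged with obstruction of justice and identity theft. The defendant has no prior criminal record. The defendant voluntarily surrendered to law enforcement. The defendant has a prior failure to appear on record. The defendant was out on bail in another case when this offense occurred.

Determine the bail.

$61,250

Base amounts from the schedule: obstruction of justice $3,000; identity theft $37,000.
Stacking rule: sum of all bases. $3,000 + $37,000 = $40,000.
Net percentage adjustment: −5% −25% +50% = +20%. $40,000 × 1.2 = $48,000.
Prior failure to appear (+$13,250 flat): $48,000 + $13,250 = $61,250.
$61,250 is at or above the $4,000 minimum.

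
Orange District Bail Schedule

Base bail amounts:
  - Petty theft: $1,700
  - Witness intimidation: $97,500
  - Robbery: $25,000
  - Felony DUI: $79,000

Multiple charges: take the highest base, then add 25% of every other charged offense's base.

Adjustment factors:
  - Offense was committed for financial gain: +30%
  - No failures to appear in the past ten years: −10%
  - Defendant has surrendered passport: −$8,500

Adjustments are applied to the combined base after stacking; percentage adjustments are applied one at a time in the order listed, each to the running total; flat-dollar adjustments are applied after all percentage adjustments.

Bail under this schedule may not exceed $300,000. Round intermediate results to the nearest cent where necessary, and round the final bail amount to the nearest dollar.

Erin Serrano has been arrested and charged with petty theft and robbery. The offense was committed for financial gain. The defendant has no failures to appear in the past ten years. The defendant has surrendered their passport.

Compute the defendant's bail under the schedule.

Base amounts from the schedule: petty theft $1,700; robbery $25,000.
Stacking rule: highest base plus 25% of each additional charge. Highest is robbery at $25,000. Additional: $1,700 × 25% = $425. Combined base = $25,000 + $425 = $25,425.
Offense was committed for financial gain (+30%): $25,425 × 1.3 = $33,052.50.
No failures to appear in the past ten years (−10%): $33,052.50 × 0.9 = $29,747.25.
Defendant has surrendered passport (−$8,500 flat): $29,747.25 − $8,500 = $21,247.25.
$21,247.25 is within the $300,000 maximum.
Rounded to the nearest dollar: $21,247.

$21,247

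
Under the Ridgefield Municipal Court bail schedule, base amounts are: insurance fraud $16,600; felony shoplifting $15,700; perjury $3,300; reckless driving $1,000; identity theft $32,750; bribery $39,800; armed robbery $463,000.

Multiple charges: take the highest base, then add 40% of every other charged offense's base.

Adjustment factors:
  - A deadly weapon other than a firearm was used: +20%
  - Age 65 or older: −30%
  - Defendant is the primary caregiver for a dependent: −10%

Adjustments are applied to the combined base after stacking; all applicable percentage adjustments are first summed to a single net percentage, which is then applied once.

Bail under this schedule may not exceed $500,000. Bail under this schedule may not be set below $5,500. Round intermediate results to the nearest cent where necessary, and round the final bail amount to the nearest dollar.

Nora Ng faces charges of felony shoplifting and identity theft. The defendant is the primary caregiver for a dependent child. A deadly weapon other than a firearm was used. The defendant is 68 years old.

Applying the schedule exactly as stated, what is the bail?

Base amounts from the schedule: felony shoplifting $15,700; identity theft $32,750.
Stacking rule: highest base plus 40% of each additional charge. Highest is identity theft at $32,750. Additional: $15,700 × 40% = $6,280. Combined base = $32,750 + $6,280 = $39,030.
Net percentage adjustment: +20% −30% −10% = −20%. $39,030 × 0.8 = $31,224.
$31,224 is within the $500,000 maximum.
$31,224 is at or above the $5,500 minimum.

$31,224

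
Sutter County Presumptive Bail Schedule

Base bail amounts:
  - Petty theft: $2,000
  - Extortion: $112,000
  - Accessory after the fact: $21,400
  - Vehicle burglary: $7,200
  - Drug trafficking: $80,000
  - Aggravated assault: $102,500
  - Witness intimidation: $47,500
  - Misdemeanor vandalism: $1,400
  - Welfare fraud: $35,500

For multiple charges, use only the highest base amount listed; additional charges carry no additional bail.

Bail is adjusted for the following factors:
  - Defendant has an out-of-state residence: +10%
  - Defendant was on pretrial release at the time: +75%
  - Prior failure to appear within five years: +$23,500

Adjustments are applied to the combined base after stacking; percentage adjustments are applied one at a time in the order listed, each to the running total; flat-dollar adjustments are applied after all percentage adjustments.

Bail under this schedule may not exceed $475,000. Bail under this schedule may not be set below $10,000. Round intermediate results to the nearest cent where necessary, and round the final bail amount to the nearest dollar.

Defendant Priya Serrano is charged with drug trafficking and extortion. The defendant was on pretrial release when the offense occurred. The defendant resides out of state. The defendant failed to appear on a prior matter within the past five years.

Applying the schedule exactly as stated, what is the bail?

Base amounts from the schedule: drug trafficking $80,000; extortion $112,000.
Stacking rule: use the highest base only. Highest is extortion at $112,000. Combined base = $112,000.
Defendant has an out-of-state residence (+10%): $112,000 × 1.1 = $123,200.
Defendant was on pretrial release at the time (+75%): $123,200 × 1.75 = $215,600.
Prior failure to appear within five years (+$23,500 flat): $215,600 + $23,500 = $239,100.
$239,100 is within the $475,000 maximum.
$239,100 is at or above the $10,000 minimum.

$239,100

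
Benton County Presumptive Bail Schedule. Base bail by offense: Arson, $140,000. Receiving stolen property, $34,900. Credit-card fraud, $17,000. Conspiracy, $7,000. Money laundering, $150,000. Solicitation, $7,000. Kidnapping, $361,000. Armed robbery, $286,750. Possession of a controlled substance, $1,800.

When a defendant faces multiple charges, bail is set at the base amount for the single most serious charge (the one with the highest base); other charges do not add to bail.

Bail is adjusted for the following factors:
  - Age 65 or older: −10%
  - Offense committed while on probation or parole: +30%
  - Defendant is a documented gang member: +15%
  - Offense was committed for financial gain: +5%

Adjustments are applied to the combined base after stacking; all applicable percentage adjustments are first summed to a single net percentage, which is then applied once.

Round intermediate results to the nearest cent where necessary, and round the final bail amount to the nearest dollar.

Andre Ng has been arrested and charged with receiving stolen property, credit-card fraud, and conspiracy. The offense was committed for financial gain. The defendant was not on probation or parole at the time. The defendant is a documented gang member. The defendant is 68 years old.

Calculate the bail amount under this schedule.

Base amounts from the schedule: receiving stolen property $34,900; credit-card fraud $17,000; conspiracy $7,000.
Stacking rule: use the highest base only. Highest is receiving stolen property at $34,900. Combined base = $34,900.
Net percentage adjustment: −10% +15% +5% = +10%. $34,900 × 1.1 = $38,390.

$38,390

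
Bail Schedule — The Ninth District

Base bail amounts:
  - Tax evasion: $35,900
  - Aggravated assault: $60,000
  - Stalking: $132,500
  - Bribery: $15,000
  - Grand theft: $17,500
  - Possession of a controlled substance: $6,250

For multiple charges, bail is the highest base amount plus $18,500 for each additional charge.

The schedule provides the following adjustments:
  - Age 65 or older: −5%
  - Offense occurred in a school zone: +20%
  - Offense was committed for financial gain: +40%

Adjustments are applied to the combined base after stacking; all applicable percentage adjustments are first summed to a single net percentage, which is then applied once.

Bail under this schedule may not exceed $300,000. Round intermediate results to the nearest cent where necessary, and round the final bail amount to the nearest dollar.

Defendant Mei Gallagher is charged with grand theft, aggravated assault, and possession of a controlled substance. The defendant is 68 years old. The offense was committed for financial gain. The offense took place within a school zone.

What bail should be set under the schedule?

Base amounts from the schedule: grand theft $17,500; aggravated assault $60,000; possession of a controlled substance $6,250.
Stacking rule: highest base plus $18,500 per additional charge. Highest is aggravated assault at $60,000; 2 additional charges → +$37,000. Combined base = $97,000.
Net percentage adjustment: −5% +20% +40% = +55%. $97,000 × 1.55 = $150,350.
$150,350 is within the $300,000 maximum.

$150,350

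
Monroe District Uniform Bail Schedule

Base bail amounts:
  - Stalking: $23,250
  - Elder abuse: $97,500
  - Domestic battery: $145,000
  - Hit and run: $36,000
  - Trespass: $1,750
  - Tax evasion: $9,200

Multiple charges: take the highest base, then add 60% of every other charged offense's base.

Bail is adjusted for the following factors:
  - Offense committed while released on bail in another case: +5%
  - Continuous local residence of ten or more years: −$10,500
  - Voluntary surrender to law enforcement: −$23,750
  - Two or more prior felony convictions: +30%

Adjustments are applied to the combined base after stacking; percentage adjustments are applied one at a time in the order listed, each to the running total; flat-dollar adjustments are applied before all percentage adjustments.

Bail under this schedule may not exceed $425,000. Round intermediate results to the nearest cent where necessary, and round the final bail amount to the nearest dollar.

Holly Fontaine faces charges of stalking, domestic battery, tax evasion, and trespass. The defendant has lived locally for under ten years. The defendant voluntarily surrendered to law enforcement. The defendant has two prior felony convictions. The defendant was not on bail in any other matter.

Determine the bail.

$184,301

Base amounts from the schedule: stalking $23,250; domestic battery $145,000; tax evasion $9,200; trespass $1,750.
Stacking rule: highest base plus 60% of each additional charge. Highest is domestic battery at $145,000. Additional: $23,250 × 60% = $13,950; $9,200 × 60% = $5,520; $1,750 × 60% = $1,050. Combined base = $145,000 + $20,520 = $165,520.
Voluntary surrender to law enforcement (−$23,750 flat): $165,520 − $23,750 = $141,770.
Two or more prior felony convictions (+30%): $141,770 × 1.3 = $184,301.
$184,301 is within the $425,000 maximum.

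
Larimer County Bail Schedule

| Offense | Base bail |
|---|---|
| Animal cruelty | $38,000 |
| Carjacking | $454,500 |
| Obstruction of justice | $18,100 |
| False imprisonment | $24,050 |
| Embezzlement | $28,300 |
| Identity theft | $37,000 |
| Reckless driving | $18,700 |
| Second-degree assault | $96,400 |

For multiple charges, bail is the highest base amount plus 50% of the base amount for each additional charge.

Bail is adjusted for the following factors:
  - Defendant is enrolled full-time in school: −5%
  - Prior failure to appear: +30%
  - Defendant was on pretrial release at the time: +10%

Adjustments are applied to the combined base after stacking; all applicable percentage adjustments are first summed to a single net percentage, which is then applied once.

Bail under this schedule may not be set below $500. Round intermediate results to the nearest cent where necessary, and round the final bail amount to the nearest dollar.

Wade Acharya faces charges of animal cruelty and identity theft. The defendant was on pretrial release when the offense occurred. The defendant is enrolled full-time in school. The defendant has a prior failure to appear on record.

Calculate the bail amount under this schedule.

Base amounts from the schedule: animal cruelty $38,000; identity theft $37,000.
Stacking rule: highest base plus 50% of each additional charge. Highest is animal cruelty at $38,000. Additional: $37,000 × 50% = $18,500. Combined base = $38,000 + $18,500 = $56,500.
Net percentage adjustment: −5% +30% +10% = +35%. $56,500 × 1.35 = $76,275.
$76,275 is at or above the $500 minimum.

$76,275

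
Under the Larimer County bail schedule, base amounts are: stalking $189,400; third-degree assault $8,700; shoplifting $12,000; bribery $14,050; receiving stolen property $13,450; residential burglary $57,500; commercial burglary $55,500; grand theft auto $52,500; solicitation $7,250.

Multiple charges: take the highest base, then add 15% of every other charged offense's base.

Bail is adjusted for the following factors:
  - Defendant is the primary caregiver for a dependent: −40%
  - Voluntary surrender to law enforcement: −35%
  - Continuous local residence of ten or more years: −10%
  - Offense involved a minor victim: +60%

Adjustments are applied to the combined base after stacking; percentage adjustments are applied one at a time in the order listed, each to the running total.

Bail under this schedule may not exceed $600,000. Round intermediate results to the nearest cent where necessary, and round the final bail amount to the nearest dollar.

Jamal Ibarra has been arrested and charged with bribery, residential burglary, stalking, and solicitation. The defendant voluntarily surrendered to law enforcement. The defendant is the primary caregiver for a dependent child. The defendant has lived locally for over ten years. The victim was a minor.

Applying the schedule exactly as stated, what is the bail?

Base amounts from the schedule: bribery $14,050; residential burglary $57,500; stalking $189,400; solicitation $7,250.
Stacking rule: highest base plus 15% of each additional charge. Highest is stalking at $189,400. Additional: $14,050 × 15% = $2,107.50; $57,500 × 15% = $8,625; $7,250 × 15% = $1,087.50. Combined base = $189,400 + $11,820 = $201,220.
Defendant is the primary caregiver for a dependent (−40%): $201,220 × 0.6 = $120,732.
Voluntary surrender to law enforcement (−35%): $120,732 × 0.65 = $78,475.80.
Continuous local residence of ten or more years (−10%): $78,475.80 × 0.9 = $70,628.22.
Offense involved a minor victim (+60%): $70,628.22 × 1.6 = $113,005.15.
$113,005.15 is within the $600,000 maximum.
Rounded to the nearest dollar: $113,005.

$113,005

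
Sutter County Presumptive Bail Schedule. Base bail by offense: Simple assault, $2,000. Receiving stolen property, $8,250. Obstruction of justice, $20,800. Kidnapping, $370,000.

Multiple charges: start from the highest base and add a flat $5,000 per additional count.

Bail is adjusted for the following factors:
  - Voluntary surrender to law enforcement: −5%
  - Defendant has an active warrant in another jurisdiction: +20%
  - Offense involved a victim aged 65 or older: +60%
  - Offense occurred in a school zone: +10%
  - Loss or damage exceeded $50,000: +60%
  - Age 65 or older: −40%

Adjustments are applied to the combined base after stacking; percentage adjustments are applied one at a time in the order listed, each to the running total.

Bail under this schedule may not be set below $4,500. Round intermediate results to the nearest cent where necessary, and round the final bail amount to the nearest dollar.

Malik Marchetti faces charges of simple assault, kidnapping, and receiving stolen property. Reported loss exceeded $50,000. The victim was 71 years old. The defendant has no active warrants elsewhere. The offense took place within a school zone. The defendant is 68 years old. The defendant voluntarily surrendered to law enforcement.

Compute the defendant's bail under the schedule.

$609,946

Base amounts from the schedule: simple assault $2,000; kidnapping $370,000; receiving stolen property $8,250.
Stacking rule: highest base plus $5,000 per additional charge. Highest is kidnapping at $370,000; 2 additional charges → +$10,000. Combined base = $380,000.
Voluntary surrender to law enforcement (−5%): $380,000 × 0.95 = $361,000.
Offense involved a victim aged 65 or older (+60%): $361,000 × 1.6 = $577,600.
Offense occurred in a school zone (+10%): $577,600 × 1.1 = $635,360.
Loss or damage exceeded $50,000 (+60%): $635,360 × 1.6 = $1,016,576.
Age 65 or older (−40%): $1,016,576 × 0.6 = $609,945.60.
$609,945.60 is at or above the $4,500 minimum.
Rounded to the nearest dollar: $609,946.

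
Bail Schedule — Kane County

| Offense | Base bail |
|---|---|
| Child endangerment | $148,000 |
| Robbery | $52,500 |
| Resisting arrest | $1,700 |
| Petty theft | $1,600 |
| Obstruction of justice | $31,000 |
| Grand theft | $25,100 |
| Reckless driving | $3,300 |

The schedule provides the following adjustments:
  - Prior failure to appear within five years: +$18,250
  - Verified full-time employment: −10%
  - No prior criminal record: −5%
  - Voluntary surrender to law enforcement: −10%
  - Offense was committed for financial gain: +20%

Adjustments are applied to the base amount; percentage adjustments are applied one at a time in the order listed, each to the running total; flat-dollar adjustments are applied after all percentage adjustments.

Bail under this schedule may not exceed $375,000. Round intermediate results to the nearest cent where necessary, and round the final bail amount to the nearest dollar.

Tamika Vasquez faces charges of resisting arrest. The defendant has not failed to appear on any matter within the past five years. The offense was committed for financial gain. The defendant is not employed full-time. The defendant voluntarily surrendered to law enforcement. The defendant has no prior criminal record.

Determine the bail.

Base amounts from the schedule: resisting arrest $1,700.
Single charge. Combined base = $1,700.
No prior criminal record (−5%): $1,700 × 0.95 = $1,615.
Voluntary surrender to law enforcement (−10%): $1,615 × 0.9 = $1,453.50.
Offense was committed for financial gain (+20%): $1,453.50 × 1.2 = $1,744.20.
$1,744.20 is within the $375,000 maximum.
Rounded to the nearest dollar: $1,744.

$1,744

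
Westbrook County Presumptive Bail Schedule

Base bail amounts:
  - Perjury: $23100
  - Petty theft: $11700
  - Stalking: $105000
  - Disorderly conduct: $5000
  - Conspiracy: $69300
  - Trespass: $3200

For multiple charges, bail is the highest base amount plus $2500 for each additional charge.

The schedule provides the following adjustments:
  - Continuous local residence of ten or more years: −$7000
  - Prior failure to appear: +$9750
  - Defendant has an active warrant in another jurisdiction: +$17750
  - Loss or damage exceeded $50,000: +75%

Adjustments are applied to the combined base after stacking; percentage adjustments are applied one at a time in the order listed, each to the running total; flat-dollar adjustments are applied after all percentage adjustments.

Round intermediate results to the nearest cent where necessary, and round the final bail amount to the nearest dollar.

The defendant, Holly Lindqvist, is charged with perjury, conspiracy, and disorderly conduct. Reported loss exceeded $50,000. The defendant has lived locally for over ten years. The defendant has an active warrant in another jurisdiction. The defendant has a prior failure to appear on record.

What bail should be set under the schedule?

Base amounts from the schedule: perjury $23100; conspiracy $69300; disorderly conduct $5000.
Stacking rule: highest base plus $2500 per additional charge. Highest is conspiracy at $69300; 2 additional charges → +$5000. Combined base = $74300.
Loss or damage exceeded $50,000 (+75%): $74300 × 1.75 = $130025.
Continuous local residence of ten or more years (−$7000 flat): $130025 − $7000 = $123025.
Prior failure to appear (+$9750 flat): $123025 + $9750 = $132775.
Defendant has an active warrant in another jurisdiction (+$17750 flat): $132775 + $17750 = $150525.

$150525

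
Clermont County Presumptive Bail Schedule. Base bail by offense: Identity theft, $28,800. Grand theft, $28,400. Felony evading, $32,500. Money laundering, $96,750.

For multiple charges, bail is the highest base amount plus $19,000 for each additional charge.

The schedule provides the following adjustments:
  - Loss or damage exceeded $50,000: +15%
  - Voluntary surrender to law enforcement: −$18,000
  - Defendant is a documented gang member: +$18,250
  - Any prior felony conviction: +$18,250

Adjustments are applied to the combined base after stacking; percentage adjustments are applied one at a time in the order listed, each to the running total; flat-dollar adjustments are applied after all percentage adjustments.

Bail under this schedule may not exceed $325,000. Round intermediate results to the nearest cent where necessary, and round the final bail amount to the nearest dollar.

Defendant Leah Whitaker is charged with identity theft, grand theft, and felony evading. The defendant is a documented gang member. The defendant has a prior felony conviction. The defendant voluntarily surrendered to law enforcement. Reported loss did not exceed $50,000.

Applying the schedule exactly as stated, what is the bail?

$89,000

Base amounts from the schedule: identity theft $28,800; grand theft $28,400; felony evading $32,500.
Stacking rule: highest base plus $19,000 per additional charge. Highest is felony evading at $32,500; 2 additional charges → +$38,000. Combined base = $70,500.
Voluntary surrender to law enforcement (−$18,000 flat): $70,500 − $18,000 = $52,500.
Defendant is a documented gang member (+$18,250 flat): $52,500 + $18,250 = $70,750.
Any prior felony conviction (+$18,250 flat): $70,750 + $18,250 = $89,000.
$89,000 is within the $325,000 maximum.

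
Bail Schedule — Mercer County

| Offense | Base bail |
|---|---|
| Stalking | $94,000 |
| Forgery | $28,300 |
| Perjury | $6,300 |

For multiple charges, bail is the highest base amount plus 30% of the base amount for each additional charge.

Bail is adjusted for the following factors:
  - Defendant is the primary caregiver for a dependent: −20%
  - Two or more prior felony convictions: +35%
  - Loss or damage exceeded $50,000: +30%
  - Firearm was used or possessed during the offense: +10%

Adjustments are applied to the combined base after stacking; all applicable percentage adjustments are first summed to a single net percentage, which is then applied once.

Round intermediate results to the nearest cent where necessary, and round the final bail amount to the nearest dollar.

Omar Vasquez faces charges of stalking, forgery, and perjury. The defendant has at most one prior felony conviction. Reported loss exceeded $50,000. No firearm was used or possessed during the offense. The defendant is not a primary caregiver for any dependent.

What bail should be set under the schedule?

Base amounts from the schedule: stalking $94,000; forgery $28,300; perjury $6,300.
Stacking rule: highest base plus 30% of each additional charge. Highest is stalking at $94,000. Additional: $28,300 × 30% = $8,490; $6,300 × 30% = $1,890. Combined base = $94,000 + $10,380 = $104,380.
Loss or damage exceeded $50,000 (+30%): $104,380 × 1.3 = $135,694.

$135,694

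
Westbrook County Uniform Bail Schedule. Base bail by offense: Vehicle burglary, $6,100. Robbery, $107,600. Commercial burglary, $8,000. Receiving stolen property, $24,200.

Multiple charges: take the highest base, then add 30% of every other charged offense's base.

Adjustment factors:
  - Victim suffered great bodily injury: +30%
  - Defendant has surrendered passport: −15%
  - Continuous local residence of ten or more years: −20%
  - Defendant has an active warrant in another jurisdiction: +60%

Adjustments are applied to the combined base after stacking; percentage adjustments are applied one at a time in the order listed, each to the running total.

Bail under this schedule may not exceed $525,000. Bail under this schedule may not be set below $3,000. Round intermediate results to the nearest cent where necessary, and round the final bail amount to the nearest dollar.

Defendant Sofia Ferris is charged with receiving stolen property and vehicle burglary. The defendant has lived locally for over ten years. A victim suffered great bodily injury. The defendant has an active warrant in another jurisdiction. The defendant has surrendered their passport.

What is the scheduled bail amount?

Base amounts from the schedule: receiving stolen property $24,200; vehicle burglary $6,100.
Stacking rule: highest base plus 30% of each additional charge. Highest is receiving stolen property at $24,200. Additional: $6,100 × 30% = $1,830. Combined base = $24,200 + $1,830 = $26,030.
Victim suffered great bodily injury (+30%): $26,030 × 1.3 = $33,839.
Defendant has surrendered passport (−15%): $33,839 × 0.85 = $28,763.15.
Continuous local residence of ten or more years (−20%): $28,763.15 × 0.8 = $23,010.52.
Defendant has an active warrant in another jurisdiction (+60%): $23,010.52 × 1.6 = $36,816.83.
$36,816.83 is within the $525,000 maximum.
$36,816.83 is at or above the $3,000 minimum.
Rounded to the nearest dollar: $36,817.

$36,817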